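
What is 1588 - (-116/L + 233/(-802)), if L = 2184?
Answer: 173880743/109473 ≈ 1588.3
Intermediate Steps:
1588 - (-116/L + 233/(-802)) = 1588 - (-116/2184 + 233/(-802)) = 1588 - (-116*1/2184 + 233*(-1/802)) = 1588 - (-29/546 - 233/802) = 1588 - 1*(-37619/109473) = 1588 + 37619/109473 = 173880743/109473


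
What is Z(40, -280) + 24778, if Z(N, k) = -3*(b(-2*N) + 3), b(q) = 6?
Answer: 24751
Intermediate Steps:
Z(N, k) = -27 (Z(N, k) = -3*(6 + 3) = -3*9 = -27)
Z(40, -280) + 24778 = -27 + 24778 = 24751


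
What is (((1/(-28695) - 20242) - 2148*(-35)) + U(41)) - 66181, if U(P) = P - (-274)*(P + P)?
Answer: 323277869/28695 ≈ 11266.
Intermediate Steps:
U(P) = 549*P (U(P) = P - (-274)*2*P = P - (-548)*P = P + 548*P = 549*P)
(((1/(-28695) - 20242) - 2148*(-35)) + U(41)) - 66181 = (((1/(-28695) - 20242) - 2148*(-35)) + 549*41) - 66181 = (((-1/28695 - 20242) + 75180) + 22509) - 66181 = ((-580844191/28695 + 75180) + 22509) - 66181 = (1576445909/28695 + 22509) - 66181 = 2222341664/28695 - 66181 = 323277869/28695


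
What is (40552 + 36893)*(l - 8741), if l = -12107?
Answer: -1614573360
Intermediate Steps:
(40552 + 36893)*(l - 8741) = (40552 + 36893)*(-12107 - 8741) = 77445*(-20848) = -1614573360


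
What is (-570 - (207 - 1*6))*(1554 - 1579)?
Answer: 19275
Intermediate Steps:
(-570 - (207 - 1*6))*(1554 - 1579) = (-570 - (207 - 6))*(-25) = (-570 - 1*201)*(-25) = (-570 - 201)*(-25) = -771*(-25) = 19275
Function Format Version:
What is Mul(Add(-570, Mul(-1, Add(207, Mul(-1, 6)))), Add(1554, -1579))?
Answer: 19275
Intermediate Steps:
Mul(Add(-570, Mul(-1, Add(207, Mul(-1, 6)))), Add(1554, -1579)) = Mul(Add(-570, Mul(-1, Add(207, -6))), -25) = Mul(Add(-570, Mul(-1, 201)), -25) = Mul(Add(-570, -201), -25) = Mul(-771, -25) = 19275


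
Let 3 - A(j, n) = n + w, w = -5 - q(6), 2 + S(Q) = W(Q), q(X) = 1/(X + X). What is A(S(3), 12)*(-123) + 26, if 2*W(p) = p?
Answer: 2031/4 ≈ 507.75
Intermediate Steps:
q(X) = 1/(2*X)
W(p) = p/2
S(Q) = -2 + Q/2
w = -61/12 (w = -5 - 1/(2*6) = -5 - 1*1/12 = -5 - 1/12 = -61/12 ≈ -5.0833)
A(j, n) = 97/12 - n (A(j, n) = 3 - (n - 61/12) = 3 - (-61/12 + n) = 3 + (61/12 - n) = 97/12 - n)
A(S(3), 12)*(-123) + 26 = (97/12 - 1*12)*(-123) + 26 = (97/12 - 12)*(-123) + 26 = -47/12*(-123) + 26 = 1927/4 + 26 = 2031/4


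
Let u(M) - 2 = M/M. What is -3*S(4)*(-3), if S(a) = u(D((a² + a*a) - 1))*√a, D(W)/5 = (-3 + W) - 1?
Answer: 54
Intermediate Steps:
D(W) = -20 + 5*W (D(W) = 5*((-3 + W) - 1) = 5*(-4 + W) = -20 + 5*W)
u(M) = 3 (u(M) = 2 + M/M = 2 + 1 = 3)
S(a) = 3*√a
-3*S(4)*(-3) = -9*√4*(-3) = -9*2*(-3) = -3*6*(-3) = -18*(-3) = 54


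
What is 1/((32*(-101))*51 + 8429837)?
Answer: 1/8265005 ≈ 1.2099e-7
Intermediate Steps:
1/((32*(-101))*51 + 8429837) = 1/(-3232*51 + 8429837) = 1/(-164832 + 8429837) = 1/8265005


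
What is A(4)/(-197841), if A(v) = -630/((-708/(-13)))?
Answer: 65/1111678 ≈ 5.8470e-5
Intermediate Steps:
A(v) = -1365/118 (A(v) = -630/((-708*(-1/13))) = -630/708/13 = -630*13/708 = -1365/118)
A(4)/(-197841) = -1365/118/(-197841) = -1365/118*(-1/197841) = 65/1111678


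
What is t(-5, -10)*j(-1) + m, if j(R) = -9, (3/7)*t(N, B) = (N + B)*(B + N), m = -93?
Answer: -4818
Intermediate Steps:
t(N, B) = 7*(B + N)²/3 (t(N, B) = 7*((N + B)*(B + N))/3 = 7*((B + N)*(B + N))/3 = 7*(B + N)²/3)
t(-5, -10)*j(-1) + m = (7*(-10 - 5)²/3)*(-9) - 93 = ((7/3)*(-15)²)*(-9) - 93 = ((7/3)*225)*(-9) - 93 = 525*(-9) - 93 = -4725 - 93 = -4818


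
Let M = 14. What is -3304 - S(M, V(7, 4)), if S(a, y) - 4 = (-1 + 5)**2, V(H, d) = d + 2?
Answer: -3324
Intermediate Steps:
V(H, d) = 2 + d
S(a, y) = 20 (S(a, y) = 4 + (-1 + 5)**2 = 4 + 4**2 = 4 + 16 = 20)
-3304 - S(M, V(7, 4)) = -3304 - 1*20 = -3304 - 20 = -3324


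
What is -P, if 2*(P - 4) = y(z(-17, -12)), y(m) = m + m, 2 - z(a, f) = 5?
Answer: -1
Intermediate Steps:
z(a, f) = -3 (z(a, f) = 2 - 1*5 = 2 - 5 = -3)
y(m) = 2*m
P = 1 (P = 4 + (2*(-3))/2 = 4 + (½)*(-6) = 4 - 3 = 1)
-P = -1*1 = -1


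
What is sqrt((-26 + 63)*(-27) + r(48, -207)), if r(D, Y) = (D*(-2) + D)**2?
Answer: 3*sqrt(145) ≈ 36.125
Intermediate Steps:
r(D, Y) = D**2 (r(D, Y) = (-2*D + D)**2 = (-D)**2 = D**2)
sqrt((-26 + 63)*(-27) + r(48, -207)) = sqrt((-26 + 63)*(-27) + 48**2) = sqrt(37*(-27) + 2304) = sqrt(-999 + 2304) = sqrt(1305) = 3*sqrt(145)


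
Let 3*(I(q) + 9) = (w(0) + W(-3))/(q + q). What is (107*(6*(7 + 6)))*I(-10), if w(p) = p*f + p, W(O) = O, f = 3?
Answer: -746967/10 ≈ -74697.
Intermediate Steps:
w(p) = 4*p (w(p) = p*3 + p = 3*p + p = 4*p)
I(q) = -9 - 1/(2*q) (I(q) = -9 + ((4*0 - 3)/(q + q))/3 = -9 + ((0 - 3)/((2*q)))/3 = -9 + (-3/(2*q))/3 = -9 - 1/(2*q))
(107*(6*(7 + 6)))*I(-10) = (107*(6*(7 + 6)))*(-9 - ½/(-10)) = (107*(6*13))*(-9 - ½*(-⅒)) = (107*78)*(-9 + 1/20) = 8346*(-179/20) = -746967/10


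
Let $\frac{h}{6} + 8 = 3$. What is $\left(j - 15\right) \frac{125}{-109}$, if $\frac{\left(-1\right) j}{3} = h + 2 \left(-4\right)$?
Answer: $- \frac{12375}{109} \approx -113.53$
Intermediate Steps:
$h = -30$ ($h = -48 + 6 \cdot 3 = -48 + 18 = -30$)
$j = 114$ ($j = - 3 \left(-30 + 2 \left(-4\right)\right) = - 3 \left(-30 - 8\right) = \left(-3\right) \left(-38\right) = 114$)
$\left(j - 15\right) \frac{125}{-109} = \left(114 - 15\right) \frac{125}{-109} = 99 \cdot 125 \left(- \frac{1}{109}\right) = 99 \left(- \frac{125}{109}\right) = - \frac{12375}{109}$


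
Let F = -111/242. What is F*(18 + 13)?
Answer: -3441/242 ≈ -14.219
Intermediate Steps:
F = -111/242 (F = -111*1/242 = -111/242 ≈ -0.45868)
F*(18 + 13) = -111*(18 + 13)/242 = -111/242*31 = -3441/242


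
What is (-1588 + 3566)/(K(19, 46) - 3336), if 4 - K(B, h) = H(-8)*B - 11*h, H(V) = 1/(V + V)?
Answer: -31648/45197 ≈ -0.70022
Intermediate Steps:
H(V) = 1/(2*V)
K(B, h) = 4 + 11*h + B/16 (K(B, h) = 4 - (((1/2)/(-8))*B - 11*h) = 4 - (((1/2)*(-1/8))*B - 11*h) = 4 - (-B/16 - 11*h) = 4 - (-11*h - B/16) = 4 + (11*h + B/16) = 4 + 11*h + B/16)
(-1588 + 3566)/(K(19, 46) - 3336) = (-1588 + 3566)/((4 + 11*46 + (1/16)*19) - 3336) = 1978/((4 + 506 + 19/16) - 3336) = 1978/(8179/16 - 3336) = 1978/(-45197/16) = 1978*(-16/45197) = -31648/45197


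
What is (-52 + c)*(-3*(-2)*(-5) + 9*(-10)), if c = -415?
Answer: 56040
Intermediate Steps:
(-52 + c)*(-3*(-2)*(-5) + 9*(-10)) = (-52 - 415)*(-3*(-2)*(-5) + 9*(-10)) = -467*(6*(-5) - 90) = -467*(-30 - 90) = -467*(-120) = 56040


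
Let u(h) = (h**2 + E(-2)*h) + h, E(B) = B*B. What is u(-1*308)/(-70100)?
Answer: -23331/17525 ≈ -1.3313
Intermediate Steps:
E(B) = B**2
u(h) = h**2 + 5*h (u(h) = (h**2 + (-2)**2*h) + h = (h**2 + 4*h) + h = h**2 + 5*h)
u(-1*308)/(-70100) = ((-1*308)*(5 - 1*308))/(-70100) = -308*(5 - 308)*(-1/70100) = -308*(-303)*(-1/70100) = 93324*(-1/70100) = -23331/17525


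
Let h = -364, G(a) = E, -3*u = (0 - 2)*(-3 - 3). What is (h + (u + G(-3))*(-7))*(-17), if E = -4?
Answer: 5236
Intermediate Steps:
u = -4 (u = -(0 - 2)*(-3 - 3)/3 = -(-2)*(-6)/3 = -⅓*12 = -4)
G(a) = -4
(h + (u + G(-3))*(-7))*(-17) = (-364 + (-4 - 4)*(-7))*(-17) = (-364 - 8*(-7))*(-17) = (-364 + 56)*(-17) = -308*(-17) = 5236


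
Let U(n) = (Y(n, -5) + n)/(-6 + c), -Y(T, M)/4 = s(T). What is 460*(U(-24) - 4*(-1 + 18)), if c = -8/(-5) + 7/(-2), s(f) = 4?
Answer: -2287120/79 ≈ -28951.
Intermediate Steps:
c = -19/10 (c = -8*(-⅕) + 7*(-½) = 8/5 - 7/2 = -19/10 ≈ -1.9000)
Y(T, M) = -16 (Y(T, M) = -4*4 = -16)
U(n) = 160/79 - 10*n/79 (U(n) = (-16 + n)/(-6 - 19/10) = (-16 + n)/(-79/10) = (-16 + n)*(-10/79) = 160/79 - 10*n/79)
460*(U(-24) - 4*(-1 + 18)) = 460*((160/79 - 10/79*(-24)) - 4*(-1 + 18)) = 460*((160/79 + 240/79) - 4*17) = 460*(400/79 - 68) = 460*(-4972/79) = -2287120/79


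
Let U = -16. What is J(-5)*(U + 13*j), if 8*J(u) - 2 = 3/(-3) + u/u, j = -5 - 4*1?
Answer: -133/4 ≈ -33.250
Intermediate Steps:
j = -9 (j = -5 - 4 = -9)
J(u) = ¼ (J(u) = ¼ + (3/(-3) + u/u)/8 = ¼ + (3*(-⅓) + 1)/8 = ¼ + (-1 + 1)/8 = ¼ + (⅛)*0 = ¼ + 0 = ¼)
J(-5)*(U + 13*j) = (-16 + 13*(-9))/4 = (-16 - 117)/4 = (¼)*(-133) = -133/4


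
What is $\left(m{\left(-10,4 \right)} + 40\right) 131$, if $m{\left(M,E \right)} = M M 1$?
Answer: $18340$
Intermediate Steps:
$m{\left(M,E \right)} = M^{2}$ ($m{\left(M,E \right)} = M^{2} \cdot 1 = M^{2}$)
$\left(m{\left(-10,4 \right)} + 40\right) 131 = \left(\left(-10\right)^{2} + 40\right) 131 = \left(100 + 40\right) 131 = 140 \cdot 131 = 18340$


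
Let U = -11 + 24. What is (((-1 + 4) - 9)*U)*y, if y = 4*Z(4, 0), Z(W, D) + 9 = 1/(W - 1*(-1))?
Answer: 13728/5 ≈ 2745.6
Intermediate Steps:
Z(W, D) = -9 + 1/(1 + W) (Z(W, D) = -9 + 1/(W - 1*(-1)) = -9 + 1/(W + 1) = -9 + 1/(1 + W))
y = -176/5 (y = 4*((-8 - 9*4)/(1 + 4)) = 4*((-8 - 36)/5) = 4*((⅕)*(-44)) = 4*(-44/5) = -176/5 ≈ -35.200)
U = 13
(((-1 + 4) - 9)*U)*y = (((-1 + 4) - 9)*13)*(-176/5) = ((3 - 9)*13)*(-176/5) = -6*13*(-176/5) = -78*(-176/5) = 13728/5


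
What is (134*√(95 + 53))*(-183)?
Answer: -49044*√37 ≈ -2.9832e+5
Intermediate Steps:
(134*√(95 + 53))*(-183) = (134*√148)*(-183) = (134*(2*√37))*(-183) = (268*√37)*(-183) = -49044*√37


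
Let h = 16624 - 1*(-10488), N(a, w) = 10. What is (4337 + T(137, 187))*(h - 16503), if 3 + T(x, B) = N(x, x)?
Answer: 46085496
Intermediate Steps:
T(x, B) = 7 (T(x, B) = -3 + 10 = 7)
h = 27112 (h = 16624 + 10488 = 27112)
(4337 + T(137, 187))*(h - 16503) = (4337 + 7)*(27112 - 16503) = 4344*10609 = 46085496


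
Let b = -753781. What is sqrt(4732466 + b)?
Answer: sqrt(3978685) ≈ 1994.7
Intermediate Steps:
sqrt(4732466 + b) = sqrt(4732466 - 753781) = sqrt(3978685)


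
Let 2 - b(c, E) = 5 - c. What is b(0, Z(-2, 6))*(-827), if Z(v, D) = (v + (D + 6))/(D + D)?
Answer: 2481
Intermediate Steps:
Z(v, D) = (6 + D + v)/(2*D) (Z(v, D) = (v + (6 + D))/((2*D)) = (6 + D + v)*(1/(2*D)) = (6 + D + v)/(2*D))
b(c, E) = -3 + c (b(c, E) = 2 - (5 - c) = 2 + (-5 + c) = -3 + c)
b(0, Z(-2, 6))*(-827) = (-3 + 0)*(-827) = -3*(-827) = 2481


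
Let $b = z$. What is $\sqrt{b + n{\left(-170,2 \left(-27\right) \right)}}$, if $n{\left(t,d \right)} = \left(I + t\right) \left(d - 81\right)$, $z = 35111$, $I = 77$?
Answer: $\sqrt{47666} \approx 218.33$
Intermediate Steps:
$n{\left(t,d \right)} = \left(-81 + d\right) \left(77 + t\right)$ ($n{\left(t,d \right)} = \left(77 + t\right) \left(d - 81\right) = \left(77 + t\right) \left(-81 + d\right) = \left(-81 + d\right) \left(77 + t\right)$)
$b = 35111$
$\sqrt{b + n{\left(-170,2 \left(-27\right) \right)}} = \sqrt{35111 + \left(-6237 - -13770 + 77 \cdot 2 \left(-27\right) + 2 \left(-27\right) \left(-170\right)\right)} = \sqrt{35111 + \left(-6237 + 13770 + 77 \left(-54\right) - -9180\right)} = \sqrt{35111 + \left(-6237 + 13770 - 4158 + 9180\right)} = \sqrt{35111 + 12555} = \sqrt{47666}$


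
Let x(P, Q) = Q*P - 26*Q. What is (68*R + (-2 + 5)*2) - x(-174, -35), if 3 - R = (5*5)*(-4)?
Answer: 10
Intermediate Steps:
x(P, Q) = -26*Q + P*Q (x(P, Q) = P*Q - 26*Q = -26*Q + P*Q)
R = 103 (R = 3 - 5*5*(-4) = 3 - 25*(-4) = 3 - 1*(-100) = 3 + 100 = 103)
(68*R + (-2 + 5)*2) - x(-174, -35) = (68*103 + (-2 + 5)*2) - (-35)*(-26 - 174) = (7004 + 3*2) - (-35)*(-200) = (7004 + 6) - 1*7000 = 7010 - 7000 = 10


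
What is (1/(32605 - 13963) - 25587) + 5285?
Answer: -378469883/18642 ≈ -20302.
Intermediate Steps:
(1/(32605 - 13963) - 25587) + 5285 = (1/18642 - 25587) + 5285 = -476992853/18642 + 5285 = -378469883/18642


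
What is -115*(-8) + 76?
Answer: 996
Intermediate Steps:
-115*(-8) + 76 = 920 + 76 = 996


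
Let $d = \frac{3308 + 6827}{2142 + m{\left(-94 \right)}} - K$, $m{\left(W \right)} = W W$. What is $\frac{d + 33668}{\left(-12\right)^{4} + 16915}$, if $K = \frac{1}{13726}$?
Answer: $\frac{1268342239184}{1418351084557} \approx 0.89424$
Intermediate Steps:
$m{\left(W \right)} = W^{2}$
$K = \frac{1}{13726} \approx 7.2854 \cdot 10^{-5}$
$d = \frac{34775508}{37671007}$ ($d = \frac{3308 + 6827}{2142 + \left(-94\right)^{2}} - \frac{1}{13726} = \frac{10135}{2142 + 8836} - \frac{1}{13726} = \frac{10135}{10978} - \frac{1}{13726} = \frac{34775508}{37671007} \approx 0.92314$)
$\frac{d + 33668}{\left(-12\right)^{4} + 16915} = \frac{\frac{34775508}{37671007} + 33668}{\left(-12\right)^{4} + 16915} = \frac{1268342239184}{37671007 \left(20736 + 16915\right)} = \frac{1268342239184}{37671007 \cdot 37651} = \frac{1268342239184}{37671007} \cdot \frac{1}{37651} = \frac{1268342239184}{1418351084557}$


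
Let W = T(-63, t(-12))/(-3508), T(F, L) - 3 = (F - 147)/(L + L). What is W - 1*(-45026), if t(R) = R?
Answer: 631804785/14032 ≈ 45026.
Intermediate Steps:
T(F, L) = 3 + (-147 + F)/(2*L) (T(F, L) = 3 + (F - 147)/(L + L) = 3 + (-147 + F)/((2*L)) = 3 + (-147 + F)*(1/(2*L)) = 3 + (-147 + F)/(2*L))
W = -47/14032 (W = ((½)*(-147 - 63 + 6*(-12))/(-12))/(-3508) = ((½)*(-1/12)*(-147 - 63 - 72))*(-1/3508) = ((½)*(-1/12)*(-282))*(-1/3508) = (47/4)*(-1/3508) = -47/14032 ≈ -0.0033495)
W - 1*(-45026) = -47/14032 - 1*(-45026) = -47/14032 + 45026 = 631804785/14032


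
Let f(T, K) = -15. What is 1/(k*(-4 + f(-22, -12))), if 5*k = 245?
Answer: -1/931 ≈ -0.0010741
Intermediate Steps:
k = 49 (k = (⅕)*245 = 49)
1/(k*(-4 + f(-22, -12))) = 1/(49*(-4 - 15)) = 1/(49*(-19)) = 1/(-931) = -1/931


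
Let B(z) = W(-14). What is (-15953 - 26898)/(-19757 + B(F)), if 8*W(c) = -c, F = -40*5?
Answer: 171404/79021 ≈ 2.1691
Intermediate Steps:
F = -200
W(c) = -c/8 (W(c) = (-c)/8 = -c/8)
B(z) = 7/4 (B(z) = -1/8*(-14) = 7/4)
(-15953 - 26898)/(-19757 + B(F)) = (-15953 - 26898)/(-19757 + 7/4) = -42851/(-79021/4) = -42851*(-4/79021) = 171404/79021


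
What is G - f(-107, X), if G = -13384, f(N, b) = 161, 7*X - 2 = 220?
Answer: -13545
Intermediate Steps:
X = 222/7 (X = 2/7 + (⅐)*220 = 2/7 + 220/7 = 222/7 ≈ 31.714)
G - f(-107, X) = -13384 - 1*161 = -13384 - 161 = -13545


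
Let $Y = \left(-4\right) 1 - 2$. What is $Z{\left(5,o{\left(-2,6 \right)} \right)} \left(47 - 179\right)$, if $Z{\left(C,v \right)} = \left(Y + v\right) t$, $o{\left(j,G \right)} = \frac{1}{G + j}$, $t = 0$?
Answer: $0$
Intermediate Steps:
$Y = -6$ ($Y = -4 - 2 = -6$)
$Z{\left(C,v \right)} = 0$ ($Z{\left(C,v \right)} = \left(-6 + v\right) 0 = 0$)
$Z{\left(5,o{\left(-2,6 \right)} \right)} \left(47 - 179\right) = 0 \left(47 - 179\right) = 0 \left(-132\right) = 0$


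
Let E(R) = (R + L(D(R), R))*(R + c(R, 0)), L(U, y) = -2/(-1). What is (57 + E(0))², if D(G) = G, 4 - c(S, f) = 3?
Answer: 3481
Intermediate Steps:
c(S, f) = 1 (c(S, f) = 4 - 1*3 = 4 - 3 = 1)
L(U, y) = 2 (L(U, y) = -1*(-2) = 2)
E(R) = (1 + R)*(2 + R) (E(R) = (R + 2)*(R + 1) = (2 + R)*(1 + R) = (1 + R)*(2 + R))
(57 + E(0))² = (57 + (2 + 0² + 3*0))² = (57 + (2 + 0 + 0))² = (57 + 2)² = 59² = 3481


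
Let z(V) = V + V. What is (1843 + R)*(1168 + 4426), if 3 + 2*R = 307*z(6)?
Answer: 20605499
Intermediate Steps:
z(V) = 2*V
R = 3681/2 (R = -3/2 + (307*(2*6))/2 = -3/2 + (307*12)/2 = -3/2 + (½)*3684 = -3/2 + 1842 = 3681/2 ≈ 1840.5)
(1843 + R)*(1168 + 4426) = (1843 + 3681/2)*(1168 + 4426) = (7367/2)*5594 = 20605499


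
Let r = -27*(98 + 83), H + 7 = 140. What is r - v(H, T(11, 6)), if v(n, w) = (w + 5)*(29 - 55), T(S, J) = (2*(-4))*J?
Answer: -6005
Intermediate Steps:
H = 133 (H = -7 + 140 = 133)
T(S, J) = -8*J
r = -4887 (r = -27*181 = -4887)
v(n, w) = -130 - 26*w (v(n, w) = (5 + w)*(-26) = -130 - 26*w)
r - v(H, T(11, 6)) = -4887 - (-130 - (-208)*6) = -4887 - (-130 - 26*(-48)) = -4887 - (-130 + 1248) = -4887 - 1*1118 = -4887 - 1118 = -6005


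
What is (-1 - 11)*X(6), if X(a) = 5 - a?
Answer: 12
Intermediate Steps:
(-1 - 11)*X(6) = (-1 - 11)*(5 - 1*6) = -12*(5 - 6) = -12*(-1) = 12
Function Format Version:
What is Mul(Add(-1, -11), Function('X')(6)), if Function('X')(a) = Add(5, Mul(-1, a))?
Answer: 12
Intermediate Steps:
Mul(Add(-1, -11), Function('X')(6)) = Mul(Add(-1, -11), Add(5, Mul(-1, 6))) = Mul(-12, Add(5, -6)) = Mul(-12, -1) = 12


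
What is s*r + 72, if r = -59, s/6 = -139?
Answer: 49278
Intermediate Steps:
s = -834 (s = 6*(-139) = -834)
s*r + 72 = -834*(-59) + 72 = 49206 + 72 = 49278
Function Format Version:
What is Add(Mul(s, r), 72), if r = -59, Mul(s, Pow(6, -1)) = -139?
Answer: 49278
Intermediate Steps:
s = -834 (s = Mul(6, -139) = -834)
Add(Mul(s, r), 72) = Add(Mul(-834, -59), 72) = Add(49206, 72) = 49278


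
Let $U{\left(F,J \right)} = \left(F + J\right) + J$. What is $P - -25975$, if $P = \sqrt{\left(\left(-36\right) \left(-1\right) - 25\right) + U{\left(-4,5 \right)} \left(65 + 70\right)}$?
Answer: $25975 + \sqrt{821} \approx 26004.0$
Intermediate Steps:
$U{\left(F,J \right)} = F + 2 J$
$P = \sqrt{821}$ ($P = \sqrt{\left(\left(-36\right) \left(-1\right) - 25\right) + \left(-4 + 2 \cdot 5\right) \left(65 + 70\right)} = \sqrt{\left(36 - 25\right) + \left(-4 + 10\right) 135} = \sqrt{11 + 6 \cdot 135} = \sqrt{11 + 810} = \sqrt{821} \approx 28.653$)
$P - -25975 = \sqrt{821} - -25975 = \sqrt{821} + 25975 = 25975 + \sqrt{821}$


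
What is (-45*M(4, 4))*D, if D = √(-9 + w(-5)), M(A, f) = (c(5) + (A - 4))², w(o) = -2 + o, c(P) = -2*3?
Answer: -6480*I ≈ -6480.0*I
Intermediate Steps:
c(P) = -6
M(A, f) = (-10 + A)² (M(A, f) = (-6 + (A - 4))² = (-6 + (-4 + A))² = (-10 + A)²)
D = 4*I (D = √(-9 + (-2 - 5)) = √(-9 - 7) = √(-16) = 4*I ≈ 4.0*I)
(-45*M(4, 4))*D = (-45*(-10 + 4)²)*(4*I) = (-45*(-6)²)*(4*I) = (-45*36)*(4*I) = -6480*I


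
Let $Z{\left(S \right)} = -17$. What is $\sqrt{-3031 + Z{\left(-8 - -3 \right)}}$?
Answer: $2 i \sqrt{762} \approx 55.209 i$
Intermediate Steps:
$\sqrt{-3031 + Z{\left(-8 - -3 \right)}} = \sqrt{-3031 - 17} = \sqrt{-3048} = 2 i \sqrt{762}$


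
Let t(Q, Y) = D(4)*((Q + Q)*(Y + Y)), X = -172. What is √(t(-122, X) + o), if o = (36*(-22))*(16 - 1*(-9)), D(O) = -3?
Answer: 2*I*√67902 ≈ 521.16*I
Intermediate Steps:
t(Q, Y) = -12*Q*Y (t(Q, Y) = -3*(Q + Q)*(Y + Y) = -3*2*Q*2*Y = -12*Q*Y)
o = -19800 (o = -792*(16 + 9) = -792*25 = -19800)
√(t(-122, X) + o) = √(-12*(-122)*(-172) - 19800) = √(-251808 - 19800) = √(-271608) = 2*I*√67902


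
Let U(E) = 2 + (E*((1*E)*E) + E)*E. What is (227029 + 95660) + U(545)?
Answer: 88224470341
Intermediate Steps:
U(E) = 2 + E*(E + E**3) (U(E) = 2 + (E*(E*E) + E)*E = 2 + (E*E**2 + E)*E = 2 + (E**3 + E)*E = 2 + (E + E**3)*E = 2 + E*(E + E**3))
(227029 + 95660) + U(545) = (227029 + 95660) + (2 + 545**2 + 545**4) = 322689 + (2 + 297025 + 88223850625) = 322689 + 88224147652 = 88224470341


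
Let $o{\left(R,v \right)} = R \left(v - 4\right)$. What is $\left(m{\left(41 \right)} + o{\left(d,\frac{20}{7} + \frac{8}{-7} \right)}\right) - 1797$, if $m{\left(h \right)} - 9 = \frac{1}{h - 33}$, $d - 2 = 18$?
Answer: $- \frac{102681}{56} \approx -1833.6$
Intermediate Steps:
$d = 20$ ($d = 2 + 18 = 20$)
$o{\left(R,v \right)} = R \left(-4 + v\right)$
$m{\left(h \right)} = 9 + \frac{1}{-33 + h}$ ($m{\left(h \right)} = 9 + \frac{1}{h - 33} = 9 + \frac{1}{-33 + h}$)
$\left(m{\left(41 \right)} + o{\left(d,\frac{20}{7} + \frac{8}{-7} \right)}\right) - 1797 = \left(\frac{-296 + 9 \cdot 41}{-33 + 41} + 20 \left(-4 + \left(\frac{20}{7} + \frac{8}{-7}\right)\right)\right) - 1797 = \left(\frac{-296 + 369}{8} + 20 \left(-4 + \left(20 \cdot \frac{1}{7} + 8 \left(- \frac{1}{7}\right)\right)\right)\right) - 1797 = \left(\frac{1}{8} \cdot 73 + 20 \left(-4 + \left(\frac{20}{7} - \frac{8}{7}\right)\right)\right) - 1797 = \left(\frac{73}{8} + 20 \left(-4 + \frac{12}{7}\right)\right) - 1797 = \left(\frac{73}{8} + 20 \left(- \frac{16}{7}\right)\right) - 1797 = \left(\frac{73}{8} - \frac{320}{7}\right) - 1797 = - \frac{2049}{56} - 1797 = - \frac{102681}{56}$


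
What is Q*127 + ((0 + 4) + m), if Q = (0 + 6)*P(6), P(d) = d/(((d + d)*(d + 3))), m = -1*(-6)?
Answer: 157/3 ≈ 52.333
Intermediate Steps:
m = 6
P(d) = 1/(2*(3 + d)) (P(d) = d/(((2*d)*(3 + d))) = d/((2*d*(3 + d))) = d*(1/(2*d*(3 + d))) = 1/(2*(3 + d)))
Q = 1/3 (Q = (0 + 6)*(1/(2*(3 + 6))) = 6*((1/2)/9) = 6*((1/2)*(1/9)) = 6*(1/18) = 1/3 ≈ 0.33333)
Q*127 + ((0 + 4) + m) = (1/3)*127 + ((0 + 4) + 6) = 127/3 + (4 + 6) = 127/3 + 10 = 157/3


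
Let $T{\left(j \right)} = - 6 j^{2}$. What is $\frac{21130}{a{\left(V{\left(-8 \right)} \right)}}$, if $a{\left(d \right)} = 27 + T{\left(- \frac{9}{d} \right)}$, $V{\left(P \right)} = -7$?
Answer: $\frac{1035370}{837} \approx 1237.0$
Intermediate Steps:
$a{\left(d \right)} = 27 - \frac{486}{d^{2}}$ ($a{\left(d \right)} = 27 - 6 \left(- \frac{9}{d}\right)^{2} = 27 - 6 \frac{81}{d^{2}} = 27 - \frac{486}{d^{2}}$)
$\frac{21130}{a{\left(V{\left(-8 \right)} \right)}} = \frac{21130}{27 - \frac{486}{49}} = \frac{21130}{\frac{837}{49}} = 21130 \cdot \frac{49}{837} = \frac{1035370}{837}$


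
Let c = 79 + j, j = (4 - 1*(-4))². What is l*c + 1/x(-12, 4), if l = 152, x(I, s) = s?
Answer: 86945/4 ≈ 21736.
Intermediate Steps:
j = 64 (j = (4 + 4)² = 8² = 64)
c = 143 (c = 79 + 64 = 143)
l*c + 1/x(-12, 4) = 152*143 + 1/4 = 21736 + ¼ = 86945/4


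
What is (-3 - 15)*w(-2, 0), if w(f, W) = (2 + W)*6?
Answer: -216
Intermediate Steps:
w(f, W) = 12 + 6*W
(-3 - 15)*w(-2, 0) = (-3 - 15)*(12 + 6*0) = -18*(12 + 0) = -18*12 = -216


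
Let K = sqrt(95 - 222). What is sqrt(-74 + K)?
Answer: sqrt(-74 + I*sqrt(127)) ≈ 0.65314 + 8.6271*I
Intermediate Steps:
K = I*sqrt(127) (K = sqrt(-127) = I*sqrt(127) ≈ 11.269*I)
sqrt(-74 + K) = sqrt(-74 + I*sqrt(127))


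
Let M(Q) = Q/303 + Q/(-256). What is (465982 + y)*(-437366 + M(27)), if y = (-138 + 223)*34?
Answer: -662781969954871/3232 ≈ -2.0507e+11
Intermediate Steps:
y = 2890 (y = 85*34 = 2890)
M(Q) = -47*Q/77568 (M(Q) = Q*(1/303) + Q*(-1/256) = Q/303 - Q/256 = -47*Q/77568)
(465982 + y)*(-437366 + M(27)) = (465982 + 2890)*(-437366 - 47/77568*27) = 468872*(-437366 - 423/25856) = 468872*(-11308535719/25856) = -662781969954871/3232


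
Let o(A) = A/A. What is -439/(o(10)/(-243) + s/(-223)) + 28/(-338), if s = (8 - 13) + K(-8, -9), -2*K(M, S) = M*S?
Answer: -4020472459/1646060 ≈ -2442.5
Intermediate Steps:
K(M, S) = -M*S/2
o(A) = 1
s = -41 (s = (8 - 13) - ½*(-8)*(-9) = -5 - 36 = -41)
-439/(o(10)/(-243) + s/(-223)) + 28/(-338) = -439/(1/(-243) - 41/(-223)) + 28/(-338) = -439/(1*(-1/243) - 41*(-1/223)) + 28*(-1/338) = -439/(-1/243 + 41/223) - 14/169 = -439/9740/54189 - 14/169 = -439*54189/9740 - 14/169 = -23788971/9740 - 14/169 = -4020472459/1646060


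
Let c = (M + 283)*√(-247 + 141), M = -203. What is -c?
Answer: -80*I*√106 ≈ -823.65*I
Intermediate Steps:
c = 80*I*√106 (c = (-203 + 283)*√(-247 + 141) = 80*√(-106) = 80*(I*√106) = 80*I*√106 ≈ 823.65*I)
-c = -80*I*√106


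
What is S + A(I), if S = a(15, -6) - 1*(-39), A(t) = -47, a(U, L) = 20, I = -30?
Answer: 12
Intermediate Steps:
S = 59 (S = 20 - 1*(-39) = 20 + 39 = 59)
S + A(I) = 59 - 47 = 12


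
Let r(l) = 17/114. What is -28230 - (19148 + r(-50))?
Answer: -5401109/114 ≈ -47378.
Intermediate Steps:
r(l) = 17/114 (r(l) = 17*(1/114) = 17/114)
-28230 - (19148 + r(-50)) = -28230 - (19148 + 17/114) = -28230 - 1*2182889/114 = -28230 - 2182889/114 = -5401109/114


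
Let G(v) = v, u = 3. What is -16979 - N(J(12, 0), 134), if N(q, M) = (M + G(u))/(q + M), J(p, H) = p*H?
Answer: -2275323/134 ≈ -16980.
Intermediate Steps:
J(p, H) = H*p
N(q, M) = (3 + M)/(M + q) (N(q, M) = (M + 3)/(q + M) = (3 + M)/(M + q))
-16979 - N(J(12, 0), 134) = -16979 - (3 + 134)/(134 + 0*12) = -16979 - 137/(134 + 0) = -16979 - 137/134 = -2275323/134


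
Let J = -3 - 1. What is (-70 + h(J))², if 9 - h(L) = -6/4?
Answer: 14161/4 ≈ 3540.3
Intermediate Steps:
J = -4
h(L) = 21/2 (h(L) = 9 - (-6)/4 = 9 - 1*(-3/2) = 9 + 3/2 = 21/2)
(-70 + h(J))² = (-70 + 21/2)² = (-119/2)² = 14161/4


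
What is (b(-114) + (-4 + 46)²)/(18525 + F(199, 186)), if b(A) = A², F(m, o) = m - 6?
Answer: 7380/9359 ≈ 0.78855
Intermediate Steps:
F(m, o) = -6 + m
(b(-114) + (-4 + 46)²)/(18525 + F(199, 186)) = ((-114)² + (-4 + 46)²)/(18525 + (-6 + 199)) = (12996 + 42²)/(18525 + 193) = (12996 + 1764)/18718 = 14760*(1/18718) = 7380/9359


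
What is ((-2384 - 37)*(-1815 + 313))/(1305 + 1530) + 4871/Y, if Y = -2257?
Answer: 910379401/710955 ≈ 1280.5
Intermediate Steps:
((-2384 - 37)*(-1815 + 313))/(1305 + 1530) + 4871/Y = ((-2384 - 37)*(-1815 + 313))/(1305 + 1530) + 4871/(-2257) = -2421*(-1502)/2835 + 4871*(-1/2257) = 3636342*(1/2835) - 4871/2257 = 404038/315 - 4871/2257 = 910379401/710955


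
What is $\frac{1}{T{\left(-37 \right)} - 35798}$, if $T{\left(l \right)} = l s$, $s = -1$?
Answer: $- \frac{1}{35761} \approx -2.7963 \cdot 10^{-5}$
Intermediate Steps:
$T{\left(l \right)} = - l$ ($T{\left(l \right)} = l \left(-1\right) = - l$)
$\frac{1}{T{\left(-37 \right)} - 35798} = \frac{1}{\left(-1\right) \left(-37\right) - 35798} = \frac{1}{37 - 35798} = \frac{1}{-35761} = - \frac{1}{35761}$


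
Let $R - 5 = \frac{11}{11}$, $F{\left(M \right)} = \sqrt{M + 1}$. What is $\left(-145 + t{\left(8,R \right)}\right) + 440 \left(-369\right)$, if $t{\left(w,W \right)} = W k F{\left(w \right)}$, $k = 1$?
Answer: $-162487$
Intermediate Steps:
$F{\left(M \right)} = \sqrt{1 + M}$
$R = 6$ ($R = 5 + \frac{11}{11} = 5 + 11 \cdot \frac{1}{11} = 5 + 1 = 6$)
$t{\left(w,W \right)} = W \sqrt{1 + w}$ ($t{\left(w,W \right)} = W 1 \sqrt{1 + w} = W \sqrt{1 + w}$)
$\left(-145 + t{\left(8,R \right)}\right) + 440 \left(-369\right) = \left(-145 + 6 \sqrt{1 + 8}\right) + 440 \left(-369\right) = \left(-145 + 6 \sqrt{9}\right) - 162360 = \left(-145 + 6 \cdot 3\right) - 162360 = \left(-145 + 18\right) - 162360 = -127 - 162360 = -162487$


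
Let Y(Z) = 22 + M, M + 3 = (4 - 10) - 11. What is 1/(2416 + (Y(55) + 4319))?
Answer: 1/6737 ≈ 0.00014843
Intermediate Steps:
M = -20 (M = -3 + ((4 - 10) - 11) = -3 + (-6 - 11) = -3 - 17 = -20)
Y(Z) = 2 (Y(Z) = 22 - 20 = 2)
1/(2416 + (Y(55) + 4319)) = 1/(2416 + (2 + 4319)) = 1/(2416 + 4321) = 1/6737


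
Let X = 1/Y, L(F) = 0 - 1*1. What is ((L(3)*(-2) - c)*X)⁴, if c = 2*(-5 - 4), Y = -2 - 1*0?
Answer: 10000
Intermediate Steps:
L(F) = -1 (L(F) = 0 - 1 = -1)
Y = -2 (Y = -2 + 0 = -2)
c = -18 (c = 2*(-9) = -18)
X = -½ (X = 1/(-2) = -½ ≈ -0.50000)
((L(3)*(-2) - c)*X)⁴ = ((-1*(-2) - 1*(-18))*(-½))⁴ = ((2 + 18)*(-½))⁴ = (20*(-½))⁴ = (-10)⁴ = 10000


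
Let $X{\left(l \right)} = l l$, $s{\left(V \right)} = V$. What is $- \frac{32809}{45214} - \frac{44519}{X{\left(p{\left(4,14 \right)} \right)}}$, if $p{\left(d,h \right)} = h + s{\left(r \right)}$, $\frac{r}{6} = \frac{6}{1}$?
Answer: $- \frac{1047452283}{56517500} \approx -18.533$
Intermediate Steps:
$r = 36$ ($r = 6 \cdot \frac{6}{1} = 6 \cdot 6 \cdot 1 = 6 \cdot 6 = 36$)
$p{\left(d,h \right)} = 36 + h$ ($p{\left(d,h \right)} = h + 36 = 36 + h$)
$X{\left(l \right)} = l^{2}$
$- \frac{32809}{45214} - \frac{44519}{X{\left(p{\left(4,14 \right)} \right)}} = - \frac{32809}{45214} - \frac{44519}{\left(36 + 14\right)^{2}} = \left(-32809\right) \frac{1}{45214} - \frac{44519}{50^{2}} = - \frac{32809}{45214} - \frac{44519}{2500} = - \frac{1047452283}{56517500}$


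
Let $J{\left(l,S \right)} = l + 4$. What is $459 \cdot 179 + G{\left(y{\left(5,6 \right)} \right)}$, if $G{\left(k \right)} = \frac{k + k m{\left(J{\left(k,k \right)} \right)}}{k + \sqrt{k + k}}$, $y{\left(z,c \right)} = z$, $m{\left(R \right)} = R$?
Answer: $\frac{246533}{3} - \frac{10 \sqrt{10}}{3} \approx 82167.0$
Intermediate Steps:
$J{\left(l,S \right)} = 4 + l$
$G{\left(k \right)} = \frac{k + k \left(4 + k\right)}{k + \sqrt{2} \sqrt{k}}$ ($G{\left(k \right)} = \frac{k + k \left(4 + k\right)}{k + \sqrt{k + k}} = \frac{k + k \left(4 + k\right)}{k + \sqrt{2 k}} = \frac{k + k \left(4 + k\right)}{k + \sqrt{2} \sqrt{k}}$)
$459 \cdot 179 + G{\left(y{\left(5,6 \right)} \right)} = 459 \cdot 179 + \frac{5 \left(5 + 5\right)}{5 + \sqrt{2} \sqrt{5}} = 82161 + 5 \frac{1}{5 + \sqrt{10}} \cdot 10 = 82161 + \frac{50}{5 + \sqrt{10}}$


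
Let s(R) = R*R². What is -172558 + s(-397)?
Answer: -62743331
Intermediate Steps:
s(R) = R³
-172558 + s(-397) = -172558 + (-397)³ = -172558 - 62570773 = -62743331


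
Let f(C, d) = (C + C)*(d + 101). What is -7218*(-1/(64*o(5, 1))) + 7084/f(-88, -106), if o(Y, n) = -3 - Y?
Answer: -7741/1280 ≈ -6.0477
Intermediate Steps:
f(C, d) = 2*C*(101 + d) (f(C, d) = (2*C)*(101 + d) = 2*C*(101 + d))
-7218*(-1/(64*o(5, 1))) + 7084/f(-88, -106) = -7218*(-1/(64*(-3 - 1*5))) + 7084/((2*(-88)*(101 - 106))) = -7218*(-1/(64*(-3 - 5))) + 7084/((2*(-88)*(-5))) = -7218/(-8*4*(-16)) + 7084/880 = -7218/((-32*(-16))) + 7084*(1/880) = -7218/512 + 161/20 = -7218*1/512 + 161/20 = -3609/256 + 161/20 = -7741/1280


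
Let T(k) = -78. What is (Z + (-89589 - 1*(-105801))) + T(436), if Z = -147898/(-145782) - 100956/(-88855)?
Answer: 8039191399697/498209985 ≈ 16136.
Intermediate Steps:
Z = 1071501707/498209985 (Z = -147898*(-1/145782) - 100956*(-1/88855) = 73949/72891 + 100956/88855 = 1071501707/498209985 ≈ 2.1507)
(Z + (-89589 - 1*(-105801))) + T(436) = (1071501707/498209985 + (-89589 - 1*(-105801))) - 78 = (1071501707/498209985 + (-89589 + 105801)) - 78 = (1071501707/498209985 + 16212) - 78 = 8078051778527/498209985 - 78 = 8039191399697/498209985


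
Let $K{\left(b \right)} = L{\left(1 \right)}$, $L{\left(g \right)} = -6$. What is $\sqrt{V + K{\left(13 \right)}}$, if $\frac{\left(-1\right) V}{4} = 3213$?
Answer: $i \sqrt{12858} \approx 113.39 i$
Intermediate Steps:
$V = -12852$ ($V = \left(-4\right) 3213 = -12852$)
$K{\left(b \right)} = -6$
$\sqrt{V + K{\left(13 \right)}} = \sqrt{-12852 - 6} = \sqrt{-12858} = i \sqrt{12858}$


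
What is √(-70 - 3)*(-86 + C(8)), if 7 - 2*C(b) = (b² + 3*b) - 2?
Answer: -251*I*√73/2 ≈ -1072.3*I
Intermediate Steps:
C(b) = 9/2 - 3*b/2 - b²/2 (C(b) = 7/2 - ((b² + 3*b) - 2)/2 = 7/2 - (-2 + b² + 3*b)/2 = 7/2 + (1 - 3*b/2 - b²/2) = 9/2 - 3*b/2 - b²/2)
√(-70 - 3)*(-86 + C(8)) = √(-70 - 3)*(-86 + (9/2 - 3/2*8 - ½*8²)) = √(-73)*(-86 + (9/2 - 12 - ½*64)) = (I*√73)*(-86 + (9/2 - 12 - 32)) = (I*√73)*(-86 - 79/2) = (I*√73)*(-251/2) = -251*I*√73/2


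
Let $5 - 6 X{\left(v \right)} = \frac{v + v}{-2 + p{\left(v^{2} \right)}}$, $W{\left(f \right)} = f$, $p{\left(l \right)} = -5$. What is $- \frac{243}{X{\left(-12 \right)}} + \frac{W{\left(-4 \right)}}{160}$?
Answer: $- \frac{408251}{440} \approx -927.84$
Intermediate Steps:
$X{\left(v \right)} = \frac{5}{6} + \frac{v}{21}$ ($X{\left(v \right)} = \frac{5}{6} - \frac{\left(v + v\right) \frac{1}{-2 - 5}}{6} = \frac{5}{6} - \frac{2 v \frac{1}{-7}}{6} = \frac{5}{6} - \frac{2 v \left(- \frac{1}{7}\right)}{6} = \frac{5}{6} - \frac{\left(- \frac{2}{7}\right) v}{6} = \frac{5}{6} + \frac{v}{21}$)
$- \frac{243}{X{\left(-12 \right)}} + \frac{W{\left(-4 \right)}}{160} = - \frac{243}{\frac{5}{6} + \frac{1}{21} \left(-12\right)} - \frac{4}{160} = - \frac{243}{\frac{5}{6} - \frac{4}{7}} - \frac{1}{40} = - \frac{243}{\frac{11}{42}} - \frac{1}{40} = \left(-243\right) \frac{42}{11} - \frac{1}{40} = - \frac{10206}{11} - \frac{1}{40} = - \frac{408251}{440}$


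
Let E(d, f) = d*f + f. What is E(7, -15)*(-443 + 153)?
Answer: 34800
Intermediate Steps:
E(d, f) = f + d*f
E(7, -15)*(-443 + 153) = (-15*(1 + 7))*(-443 + 153) = -15*8*(-290) = -120*(-290) = 34800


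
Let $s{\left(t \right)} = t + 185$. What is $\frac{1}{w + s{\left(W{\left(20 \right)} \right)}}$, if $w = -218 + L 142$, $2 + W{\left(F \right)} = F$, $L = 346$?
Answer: $\frac{1}{49117} \approx 2.036 \cdot 10^{-5}$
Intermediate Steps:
$W{\left(F \right)} = -2 + F$
$w = 48914$ ($w = -218 + 346 \cdot 142 = -218 + 49132 = 48914$)
$s{\left(t \right)} = 185 + t$
$\frac{1}{w + s{\left(W{\left(20 \right)} \right)}} = \frac{1}{48914 + \left(185 + \left(-2 + 20\right)\right)} = \frac{1}{48914 + \left(185 + 18\right)} = \frac{1}{48914 + 203} = \frac{1}{49117}$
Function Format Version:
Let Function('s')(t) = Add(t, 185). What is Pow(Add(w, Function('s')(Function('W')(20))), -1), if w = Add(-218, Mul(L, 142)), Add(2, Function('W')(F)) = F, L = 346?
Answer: Rational(1, 49117) ≈ 2.0360e-5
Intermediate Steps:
Function('W')(F) = Add(-2, F)
w = 48914 (w = Add(-218, Mul(346, 142)) = Add(-218, 49132) = 48914)
Function('s')(t) = Add(185, t)
Pow(Add(w, Function('s')(Function('W')(20))), -1) = Pow(Add(48914, Add(185, Add(-2, 20))), -1) = Pow(Add(48914, Add(185, 18)), -1) = Pow(Add(48914, 203), -1) = Pow(49117, -1) = Rational(1, 49117)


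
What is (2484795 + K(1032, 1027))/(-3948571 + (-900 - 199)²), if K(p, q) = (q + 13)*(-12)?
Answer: -164821/182718 ≈ -0.90205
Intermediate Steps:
K(p, q) = -156 - 12*q (K(p, q) = (13 + q)*(-12) = -156 - 12*q)
(2484795 + K(1032, 1027))/(-3948571 + (-900 - 199)²) = (2484795 + (-156 - 12*1027))/(-3948571 + (-900 - 199)²) = (2484795 + (-156 - 12324))/(-3948571 + (-1099)²) = (2484795 - 12480)/(-3948571 + 1207801) = 2472315/(-2740770) = 2472315*(-1/2740770) = -164821/182718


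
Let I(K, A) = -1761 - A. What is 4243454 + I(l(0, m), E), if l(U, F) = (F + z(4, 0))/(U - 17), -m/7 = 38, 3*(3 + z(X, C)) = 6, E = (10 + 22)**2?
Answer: 4240669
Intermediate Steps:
E = 1024 (E = 32**2 = 1024)
z(X, C) = -1 (z(X, C) = -3 + (1/3)*6 = -3 + 2 = -1)
m = -266 (m = -7*38 = -266)
l(U, F) = (-1 + F)/(-17 + U) (l(U, F) = (F - 1)/(U - 17) = (-1 + F)/(-17 + U))
4243454 + I(l(0, m), E) = 4243454 + (-1761 - 1*1024) = 4243454 + (-1761 - 1024) = 4243454 - 2785 = 4240669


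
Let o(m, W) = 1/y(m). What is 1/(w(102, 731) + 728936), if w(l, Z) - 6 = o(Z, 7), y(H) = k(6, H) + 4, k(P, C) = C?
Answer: 735/535772371 ≈ 1.3719e-6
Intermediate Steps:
y(H) = 4 + H (y(H) = H + 4 = 4 + H)
o(m, W) = 1/(4 + m)
w(l, Z) = 6 + 1/(4 + Z)
1/(w(102, 731) + 728936) = 1/((25 + 6*731)/(4 + 731) + 728936) = 1/((25 + 4386)/735 + 728936) = 1/((1/735)*4411 + 728936) = 1/(4411/735 + 728936) = 1/(535772371/735) = 735/535772371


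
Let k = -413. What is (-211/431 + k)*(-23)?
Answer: 4098922/431 ≈ 9510.3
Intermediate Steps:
(-211/431 + k)*(-23) = (-211/431 - 413)*(-23) = -178214/431*(-23) = 4098922/431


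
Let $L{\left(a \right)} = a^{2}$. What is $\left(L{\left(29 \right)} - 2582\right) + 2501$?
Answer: $760$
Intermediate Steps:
$\left(L{\left(29 \right)} - 2582\right) + 2501 = \left(29^{2} - 2582\right) + 2501 = \left(841 - 2582\right) + 2501 = -1741 + 2501 = 760$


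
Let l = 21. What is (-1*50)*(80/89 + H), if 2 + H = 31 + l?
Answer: -226500/89 ≈ -2544.9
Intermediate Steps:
H = 50 (H = -2 + (31 + 21) = -2 + 52 = 50)
(-1*50)*(80/89 + H) = (-1*50)*(80/89 + 50) = -50*(80*(1/89) + 50) = -50*(80/89 + 50) = -50*4530/89 = -226500/89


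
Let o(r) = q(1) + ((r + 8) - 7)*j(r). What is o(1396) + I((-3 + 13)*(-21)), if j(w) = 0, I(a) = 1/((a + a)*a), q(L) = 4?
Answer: 352801/88200 ≈ 4.0000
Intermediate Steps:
I(a) = 1/(2*a²) (I(a) = 1/(((2*a))*a) = (1/(2*a))/a = 1/(2*a²))
o(r) = 4 (o(r) = 4 + ((r + 8) - 7)*0 = 4 + ((8 + r) - 7)*0 = 4 + (1 + r)*0 = 4 + 0 = 4)
o(1396) + I((-3 + 13)*(-21)) = 4 + 1/(2*((-3 + 13)*(-21))²) = 4 + 1/(2*(10*(-21))²) = 4 + (½)/(-210)² = 4 + (½)*(1/44100) = 4 + 1/88200 = 352801/88200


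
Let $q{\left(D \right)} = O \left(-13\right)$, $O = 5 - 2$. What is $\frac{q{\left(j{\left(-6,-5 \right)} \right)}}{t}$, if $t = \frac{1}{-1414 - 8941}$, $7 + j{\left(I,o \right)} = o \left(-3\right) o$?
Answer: $403845$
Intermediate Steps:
$j{\left(I,o \right)} = -7 - 3 o^{2}$ ($j{\left(I,o \right)} = -7 + o \left(-3\right) o = -7 + - 3 o o = -7 - 3 o^{2}$)
$O = 3$ ($O = 5 - 2 = 3$)
$q{\left(D \right)} = -39$ ($q{\left(D \right)} = 3 \left(-13\right) = -39$)
$t = - \frac{1}{10355}$ ($t = \frac{1}{-10355} = - \frac{1}{10355} \approx -9.6572 \cdot 10^{-5}$)
$\frac{q{\left(j{\left(-6,-5 \right)} \right)}}{t} = - \frac{39}{- \frac{1}{10355}} = \left(-39\right) \left(-10355\right) = 403845$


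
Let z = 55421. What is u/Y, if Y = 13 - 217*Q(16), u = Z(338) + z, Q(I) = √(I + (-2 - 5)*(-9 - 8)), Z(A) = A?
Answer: -724867/6356846 - 36299109*√15/6356846 ≈ -22.230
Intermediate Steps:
Q(I) = √(119 + I) (Q(I) = √(I - 7*(-17)) = √(I + 119) = √(119 + I))
u = 55759 (u = 338 + 55421 = 55759)
Y = 13 - 651*√15 (Y = 13 - 217*√(119 + 16) = 13 - 651*√15 ≈ -2508.3)
u/Y = 55759/(13 - 651*√15)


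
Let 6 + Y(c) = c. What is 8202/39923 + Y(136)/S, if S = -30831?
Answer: 247685872/1230866013 ≈ 0.20123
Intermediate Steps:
Y(c) = -6 + c
8202/39923 + Y(136)/S = 8202/39923 + (-6 + 136)/(-30831) = 8202*(1/39923) + 130*(-1/30831) = 8202/39923 - 130/30831 = 247685872/1230866013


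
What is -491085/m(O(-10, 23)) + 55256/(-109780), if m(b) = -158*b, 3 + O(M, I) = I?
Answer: 2686835117/17345240 ≈ 154.90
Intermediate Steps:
O(M, I) = -3 + I
-491085/m(O(-10, 23)) + 55256/(-109780) = -491085*(-1/(158*(-3 + 23))) + 55256/(-109780) = -491085/((-158*20)) + 55256*(-1/109780) = -491085/(-3160) - 13814/27445 = -491085*(-1/3160) - 13814/27445 = 98217/632 - 13814/27445 = 2686835117/17345240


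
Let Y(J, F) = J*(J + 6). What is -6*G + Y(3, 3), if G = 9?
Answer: -27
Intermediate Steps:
Y(J, F) = J*(6 + J)
-6*G + Y(3, 3) = -6*9 + 3*(6 + 3) = -54 + 3*9 = -54 + 27 = -27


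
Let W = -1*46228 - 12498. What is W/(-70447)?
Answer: 58726/70447 ≈ 0.83362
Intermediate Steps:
W = -58726 (W = -46228 - 12498 = -58726)
W/(-70447) = -58726/(-70447) = -58726*(-1/70447) = 58726/70447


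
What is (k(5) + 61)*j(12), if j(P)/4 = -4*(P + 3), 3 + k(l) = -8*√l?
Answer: -13920 + 1920*√5 ≈ -9626.8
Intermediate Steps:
k(l) = -3 - 8*√l
j(P) = -48 - 16*P (j(P) = 4*(-4*(P + 3)) = 4*(-4*(3 + P)) = 4*(-12 - 4*P) = -48 - 16*P)
(k(5) + 61)*j(12) = ((-3 - 8*√5) + 61)*(-48 - 16*12) = (58 - 8*√5)*(-48 - 192) = (58 - 8*√5)*(-240) = -13920 + 1920*√5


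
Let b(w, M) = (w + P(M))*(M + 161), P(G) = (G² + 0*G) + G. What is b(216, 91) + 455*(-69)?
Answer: 2132781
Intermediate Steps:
P(G) = G + G² (P(G) = (G² + 0) + G = G² + G = G + G²)
b(w, M) = (161 + M)*(w + M*(1 + M)) (b(w, M) = (w + M*(1 + M))*(M + 161) = (w + M*(1 + M))*(161 + M) = (161 + M)*(w + M*(1 + M)))
b(216, 91) + 455*(-69) = (91³ + 161*91 + 161*216 + 162*91² + 91*216) + 455*(-69) = (753571 + 14651 + 34776 + 162*8281 + 19656) - 31395 = (753571 + 14651 + 34776 + 1341522 + 19656) - 31395 = 2164176 - 31395 = 2132781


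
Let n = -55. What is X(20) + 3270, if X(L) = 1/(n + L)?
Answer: 114449/35 ≈ 3270.0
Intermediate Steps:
X(L) = 1/(-55 + L)
X(20) + 3270 = 1/(-55 + 20) + 3270 = 1/(-35) + 3270 = -1/35 + 3270 = 114449/35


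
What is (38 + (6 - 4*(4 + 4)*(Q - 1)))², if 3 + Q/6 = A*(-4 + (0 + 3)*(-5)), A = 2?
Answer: 63170704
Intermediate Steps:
Q = -246 (Q = -18 + 6*(2*(-4 + (0 + 3)*(-5))) = -18 + 6*(2*(-4 + 3*(-5))) = -18 + 6*(2*(-4 - 15)) = -18 + 6*(2*(-19)) = -18 + 6*(-38) = -18 - 228 = -246)
(38 + (6 - 4*(4 + 4)*(Q - 1)))² = (38 + (6 - 4*(4 + 4)*(-246 - 1)))² = (38 + (6 - 32*(-247)))² = (38 + (6 - 4*(-1976)))² = (38 + (6 + 7904))² = (38 + 7910)² = 7948² = 63170704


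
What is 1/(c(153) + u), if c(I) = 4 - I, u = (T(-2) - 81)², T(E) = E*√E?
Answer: -I/(-6404*I + 324*√2) ≈ 0.00015536 - 1.1116e-5*I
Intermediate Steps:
T(E) = E^(3/2)
u = (-81 - 2*I*√2)² (u = ((-2)^(3/2) - 81)² = (-2*I*√2 - 81)² = (-81 - 2*I*√2)² ≈ 6553.0 + 458.21*I)
1/(c(153) + u) = 1/((4 - 1*153) + (6553 + 324*I*√2)) = 1/((4 - 153) + (6553 + 324*I*√2)) = 1/(-149 + (6553 + 324*I*√2)) = 1/(6404 + 324*I*√2)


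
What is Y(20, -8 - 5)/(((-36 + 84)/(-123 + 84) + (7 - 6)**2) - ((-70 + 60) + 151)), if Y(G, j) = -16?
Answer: 52/459 ≈ 0.11329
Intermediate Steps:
Y(20, -8 - 5)/(((-36 + 84)/(-123 + 84) + (7 - 6)**2) - ((-70 + 60) + 151)) = -16/(((-36 + 84)/(-123 + 84) + (7 - 6)**2) - ((-70 + 60) + 151)) = -16/((48/(-39) + 1**2) - (-10 + 151)) = -16/((48*(-1/39) + 1) - 1*141) = -16/((-16/13 + 1) - 141) = -16/(-3/13 - 141) = -16/(-1836/13) = -16*(-13/1836) = 52/459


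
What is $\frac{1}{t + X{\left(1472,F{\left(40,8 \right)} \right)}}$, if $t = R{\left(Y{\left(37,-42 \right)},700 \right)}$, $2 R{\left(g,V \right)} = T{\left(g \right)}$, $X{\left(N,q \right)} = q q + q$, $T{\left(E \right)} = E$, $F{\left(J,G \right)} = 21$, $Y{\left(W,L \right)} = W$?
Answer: $\frac{2}{961} \approx 0.0020812$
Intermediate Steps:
$X{\left(N,q \right)} = q + q^{2}$ ($X{\left(N,q \right)} = q^{2} + q = q + q^{2}$)
$R{\left(g,V \right)} = \frac{g}{2}$
$t = \frac{37}{2}$ ($t = \frac{1}{2} \cdot 37 = \frac{37}{2} \approx 18.5$)
$\frac{1}{t + X{\left(1472,F{\left(40,8 \right)} \right)}} = \frac{1}{\frac{37}{2} + 21 \left(1 + 21\right)} = \frac{1}{\frac{37}{2} + 21 \cdot 22} = \frac{1}{\frac{37}{2} + 462} = \frac{1}{\frac{961}{2}} = \frac{2}{961}$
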